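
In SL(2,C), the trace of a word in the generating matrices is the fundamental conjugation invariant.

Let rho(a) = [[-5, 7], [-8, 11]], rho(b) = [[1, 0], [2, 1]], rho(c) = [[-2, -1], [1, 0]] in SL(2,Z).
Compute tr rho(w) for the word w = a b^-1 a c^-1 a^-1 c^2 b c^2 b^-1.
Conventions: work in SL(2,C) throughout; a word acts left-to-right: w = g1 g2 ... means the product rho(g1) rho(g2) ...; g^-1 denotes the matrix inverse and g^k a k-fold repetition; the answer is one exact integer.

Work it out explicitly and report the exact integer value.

rho(a) = [[-5, 7], [-8, 11]]
... * rho(b^-1) = [[1, 0], [-2, 1]]  ->  [[-19, 7], [-30, 11]]
... * rho(a) = [[-5, 7], [-8, 11]]  ->  [[39, -56], [62, -89]]
... * rho(c^-1) = [[0, 1], [-1, -2]]  ->  [[56, 151], [89, 240]]
... * rho(a^-1) = [[11, -7], [8, -5]]  ->  [[1824, -1147], [2899, -1823]]
... * rho(c) = [[-2, -1], [1, 0]]  ->  [[-4795, -1824], [-7621, -2899]]
... * rho(c) = [[-2, -1], [1, 0]]  ->  [[7766, 4795], [12343, 7621]]
... * rho(b) = [[1, 0], [2, 1]]  ->  [[17356, 4795], [27585, 7621]]
... * rho(c) = [[-2, -1], [1, 0]]  ->  [[-29917, -17356], [-47549, -27585]]
... * rho(c) = [[-2, -1], [1, 0]]  ->  [[42478, 29917], [67513, 47549]]
... * rho(b^-1) = [[1, 0], [-2, 1]]  ->  [[-17356, 29917], [-27585, 47549]]
tr = -17356 + 47549 = 30193

30193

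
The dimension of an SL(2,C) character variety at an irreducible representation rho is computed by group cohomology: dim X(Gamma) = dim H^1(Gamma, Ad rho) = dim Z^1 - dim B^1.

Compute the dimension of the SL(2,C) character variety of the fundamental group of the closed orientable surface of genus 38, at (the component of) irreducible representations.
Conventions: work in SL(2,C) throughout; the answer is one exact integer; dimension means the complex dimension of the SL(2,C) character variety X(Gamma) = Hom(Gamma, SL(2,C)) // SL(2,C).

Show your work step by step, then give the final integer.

222

The genus-38 surface group: 2g = 76 generators, one relator prod [a_i, b_i].
A cocycle assigns one sl_2 vector per generator subject to the relator condition d_2(z) = 0: dim of the unconstrained space is 3*2g = 228.
At an irreducible rho, H^2 = coker(d_2) vanishes (Poincare duality: H^2 is dual to H^0 = invariants = 0), so d_2 is surjective onto sl_2 and dim Z^1 = 228 - 3 = 225.
As always at irreducible rho, dim B^1 = 3.
dim X = dim H^1 = 225 - 3 = 222.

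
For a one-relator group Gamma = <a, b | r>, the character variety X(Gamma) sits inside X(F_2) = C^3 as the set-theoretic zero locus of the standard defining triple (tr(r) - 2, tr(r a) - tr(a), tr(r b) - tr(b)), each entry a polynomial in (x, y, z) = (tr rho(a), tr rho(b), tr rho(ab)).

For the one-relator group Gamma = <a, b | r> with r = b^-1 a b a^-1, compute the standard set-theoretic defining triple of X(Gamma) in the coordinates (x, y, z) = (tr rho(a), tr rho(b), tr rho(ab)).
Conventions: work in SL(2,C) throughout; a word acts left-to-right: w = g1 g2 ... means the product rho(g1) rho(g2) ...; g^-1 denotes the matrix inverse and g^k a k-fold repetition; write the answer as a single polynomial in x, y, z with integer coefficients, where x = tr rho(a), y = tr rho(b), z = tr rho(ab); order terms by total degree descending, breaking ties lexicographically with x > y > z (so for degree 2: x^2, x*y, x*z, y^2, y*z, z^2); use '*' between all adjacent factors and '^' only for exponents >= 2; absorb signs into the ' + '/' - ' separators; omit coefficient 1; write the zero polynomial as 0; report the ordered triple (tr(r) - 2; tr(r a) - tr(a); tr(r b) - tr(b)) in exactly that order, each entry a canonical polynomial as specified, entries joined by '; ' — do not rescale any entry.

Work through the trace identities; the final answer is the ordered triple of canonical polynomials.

tr(b a b) = tr(b)*tr(a b) - tr(a) = y*z - x
use: tr(b a b a) = tr(b a)*tr(b a) - tr(1)   [split at repeated b] = z^2 - 2
tr(a b a^-1 b) = tr(b a b)*tr(a) - tr(b a b a) = x*y*z - x^2 - z^2 + 2
tr(b^-1 a b a^-1) = tr(a b a^-1)*tr(b) - tr(a b a^-1 b) = -x*y*z + x^2 + y^2 + z^2 - 2
assemble the triple (tr(r) - 2; tr(r a) - x; tr(r b) - y)

-x*y*z + x^2 + y^2 + z^2 - 4; 0; 0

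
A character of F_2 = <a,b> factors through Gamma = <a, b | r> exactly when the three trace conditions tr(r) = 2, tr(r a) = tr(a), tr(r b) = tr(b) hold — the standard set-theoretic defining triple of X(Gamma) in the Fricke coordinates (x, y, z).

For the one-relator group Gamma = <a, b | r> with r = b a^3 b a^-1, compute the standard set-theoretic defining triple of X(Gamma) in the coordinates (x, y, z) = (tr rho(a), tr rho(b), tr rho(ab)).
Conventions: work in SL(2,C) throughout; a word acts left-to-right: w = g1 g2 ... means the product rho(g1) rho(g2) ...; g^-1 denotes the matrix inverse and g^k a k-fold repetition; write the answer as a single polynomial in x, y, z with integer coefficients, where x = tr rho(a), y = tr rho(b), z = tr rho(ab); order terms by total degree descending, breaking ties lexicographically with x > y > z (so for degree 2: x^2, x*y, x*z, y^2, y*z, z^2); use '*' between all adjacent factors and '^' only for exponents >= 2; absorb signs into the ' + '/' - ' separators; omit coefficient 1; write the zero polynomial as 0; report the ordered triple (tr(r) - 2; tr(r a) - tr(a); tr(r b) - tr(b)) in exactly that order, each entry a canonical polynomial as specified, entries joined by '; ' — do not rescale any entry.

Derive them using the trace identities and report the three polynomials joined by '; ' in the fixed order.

x^3*y*z - x^4 - x^2*y^2 - x^2*z^2 + 4*x^2 + z^2 - 4; x^2*y*z - x^3 - x*y^2 - y*z + 2*x; x^3*y^2*z - x^4*y - x^2*y^3 - x^2*y*z^2 + 4*x^2*y + y*z^2 - x*z - 2*y

tr(a b a) = tr(a)*tr(b a) - tr(b) = x*z - y
so tr(a^3 b) = tr(a)*tr(a b a) - tr(a b) = x^2*z - x*y - z
tr(a^2) = tr(a)*tr(a) - tr(1) = x^2 - 2
so tr(a^3) = tr(a)*tr(a^2) - tr(a) = x^3 - 3*x
reduce: tr(b a^3 b) = tr(b)*tr(a^3 b) - tr(a^3) = x^2*y*z - x^3 - x*y^2 - y*z + 3*x
tr(b a b a) = tr(b a)*tr(b a) - tr(1) = z^2 - 2
reduce: tr(b a b) = tr(b)*tr(a b) - tr(a) = y*z - x
tr(a b a b a) = tr(a)*tr(b a b a) - tr(b a b) = x*z^2 - y*z - x
so tr(b a^3 b a) = tr(a)*tr(a b a b a) - tr(a b a b) = x^2*z^2 - x*y*z - x^2 - z^2 + 2
reduce: tr(b a^3 b a^-1) = tr(b a^3 b)*tr(a) - tr(b a^3 b a) = x^3*y*z - x^4 - x^2*y^2 - x^2*z^2 + 4*x^2 + z^2 - 2
tr(b^2 a^3 b) = tr(b)*tr(a^3 b^2) - tr(a^3 b) = x^2*y^2*z - x^3*y - x*y^3 - x^2*z - y^2*z + 4*x*y + z
tr(b a b^2 a) = tr(b)*tr(a b a b) - tr(a b a) = y*z^2 - x*z - y
tr(b a b^2) = tr(b)*tr(b a b) - tr(b a) = y^2*z - x*y - z
so tr(b a b^2 a^2) = tr(a)*tr(b a b^2 a) - tr(b a b^2) = x*y*z^2 - x^2*z - y^2*z + z
so tr(b^2 a^3 b a) = tr(a)*tr(b a b^2 a^2) - tr(b a b^2 a) = x^2*y*z^2 - x^3*z - x*y^2*z - y*z^2 + 2*x*z + y
so tr(b a^3 b a^-1 b) = tr(b^2 a^3 b)*tr(a) - tr(b^2 a^3 b a) = x^3*y^2*z - x^4*y - x^2*y^3 - x^2*y*z^2 + 4*x^2*y + y*z^2 - x*z - y
assemble the triple (tr(r) - 2; tr(r a) - x; tr(r b) - y)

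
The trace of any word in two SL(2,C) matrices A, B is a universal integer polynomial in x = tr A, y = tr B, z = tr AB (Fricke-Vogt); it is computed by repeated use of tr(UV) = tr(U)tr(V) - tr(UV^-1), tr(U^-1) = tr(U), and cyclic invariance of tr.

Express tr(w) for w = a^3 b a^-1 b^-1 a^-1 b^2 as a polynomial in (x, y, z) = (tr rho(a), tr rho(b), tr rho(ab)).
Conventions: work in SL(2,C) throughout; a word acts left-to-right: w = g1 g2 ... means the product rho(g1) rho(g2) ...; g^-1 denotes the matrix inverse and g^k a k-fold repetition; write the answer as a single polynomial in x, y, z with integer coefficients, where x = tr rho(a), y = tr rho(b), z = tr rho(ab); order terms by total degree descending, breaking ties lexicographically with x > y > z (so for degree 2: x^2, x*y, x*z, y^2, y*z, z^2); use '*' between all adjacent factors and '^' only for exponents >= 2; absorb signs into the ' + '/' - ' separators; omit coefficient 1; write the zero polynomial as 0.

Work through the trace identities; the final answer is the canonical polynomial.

trace(a^2 b) = trace(a) trace(b a) - trace(b) = x*z - y
use: trace(a^2) = trace(a) trace(a) - trace(1) = x^2 - 2
trace(a b^2 a) = trace(b) trace(a^2 b) - trace(a^2) = x*y*z - x^2 - y^2 + 2
apply: trace(a b^2) = trace(b) trace(a b) - trace(a) = y*z - x
apply: trace(a^3 b^2) = trace(a) trace(a b^2 a) - trace(a b^2) = x^2*y*z - x^3 - x*y^2 - y*z + 3*x
trace(a^3 b) = trace(a) trace(b a^2) - trace(b a) = x^2*z - x*y - z
use: trace(b^2 a^3 b) = trace(b) trace(a^3 b^2) - trace(a^3 b) = x^2*y^2*z - x^3*y - x*y^3 - x^2*z - y^2*z + 4*x*y + z
apply: trace(b a b a) = trace(a b) trace(a b) - trace(1) = z^2 - 2
trace(a^2 b a b) = trace(a) trace(b a b a) - trace(b a b) = x*z^2 - y*z - x
apply: trace(a b a b^2 a) = trace(b) trace(a^2 b a b) - trace(a^2 b a) = x*y*z^2 - x^2*z - y^2*z + z
trace(a b a b^2) = trace(b) trace(a b a b) - trace(a b a) = y*z^2 - x*z - y
use: trace(b^2 a^3 b a) = trace(a) trace(a b a b^2 a) - trace(a b a b^2) = x^2*y*z^2 - x^3*z - x*y^2*z - y*z^2 + 2*x*z + y
trace(a^-1 b^2 a^3 b) = trace(b^2 a^3 b) trace(a) - trace(b^2 a^3 b a) = x^3*y^2*z - x^4*y - x^2*y^3 - x^2*y*z^2 + 4*x^2*y + y*z^2 - x*z - y
trace(a^-1 b^2 a^3 b a^-1) = trace(a^-1 b^2 a^3 b) trace(a) - trace(a^-1 b^2 a^3 b a) = x^4*y^2*z - x^5*y - x^3*y^3 - x^3*y*z^2 - x^2*y^2*z + 5*x^3*y + x*y^3 + x*y*z^2 + y^2*z - 5*x*y - z
trace(b^3 a^3 b) = trace(b) trace(b a^3 b^2) - trace(b a^3 b) = x^2*y^3*z - x^3*y^2 - x*y^4 - 2*x^2*y*z - y^3*z + x^3 + 5*x*y^2 + 2*y*z - 3*x
trace(a^3 b a b) = trace(a) trace(a b a b a) - trace(a b a b) = x^2*z^2 - x*y*z - x^2 - z^2 + 2
use: trace(b^3 a^3 b a) = trace(b) trace(a^3 b a b^2) - trace(a^3 b a b) = x^2*y^2*z^2 - x^3*y*z - x*y^3*z - x^2*z^2 - y^2*z^2 + 3*x*y*z + x^2 + y^2 + z^2 - 2
trace(b^2 a^3 b a^-1 b) = trace(b^3 a^3 b) trace(a) - trace(b^3 a^3 b a) = x^3*y^3*z - x^4*y^2 - x^2*y^4 - x^2*y^2*z^2 - x^3*y*z + x^4 + 5*x^2*y^2 + x^2*z^2 + y^2*z^2 - x*y*z - 4*x^2 - y^2 - z^2 + 2
apply: trace(a b a^3) = trace(a) trace(b a^3) - trace(b a^2) = x^3*z - x^2*y - 2*x*z + y
use: trace(a^3 b^2 a b) = trace(b) trace(a b a^3 b) - trace(a b a^3) = x^2*y*z^2 - x^3*z - x*y^2*z - y*z^2 + 2*x*z + y
apply: trace(a^3 b^2 a) = trace(a) trace(a^2 b^2 a) - trace(a^2 b^2) = x^3*y*z - x^4 - x^2*y^2 - 2*x*y*z + 4*x^2 + y^2 - 2
trace(b a b^2 a^3 b) = trace(b) trace(a^3 b^2 a b) - trace(a^3 b^2 a) = x^2*y^2*z^2 - 2*x^3*y*z - x*y^3*z + x^4 + x^2*y^2 - y^2*z^2 + 4*x*y*z - 4*x^2 + 2
trace(a b a b a b) = trace(b a) trace(b a b a) - trace(b^-1 a^-1) = z^3 - 3*z
trace(b a b a b^2 a) = trace(b) trace(a b a b a b) - trace(a b a b a) = y*z^3 - x*z^2 - 2*y*z + x
use: trace(b a b a b^2) = trace(b) trace(a b a b^2) - trace(a b a b) = y^2*z^2 - x*y*z - y^2 - z^2 + 2
apply: trace(b a b a b^2 a^2) = trace(a) trace(b a b a b^2 a) - trace(b a b a b^2) = x*y*z^3 - x^2*z^2 - y^2*z^2 - x*y*z + x^2 + y^2 + z^2 - 2
trace(b a b^2 a^3 b a) = trace(a) trace(b a b a b^2 a^2) - trace(b a b a b^2 a) = x^2*y*z^3 - x^3*z^2 - x*y^2*z^2 - x^2*y*z - y*z^3 + x^3 + x*y^2 + 2*x*z^2 + 2*y*z - 3*x
use: trace(b^2 a^3 b a^-1 b a) = trace(b a b^2 a^3 b) trace(a) - trace(b a b^2 a^3 b a) = x^3*y^2*z^2 - 2*x^4*y*z - x^2*y^3*z - x^2*y*z^3 + x^5 + x^3*y^2 + x^3*z^2 + 5*x^2*y*z + y*z^3 - 5*x^3 - x*y^2 - 2*x*z^2 - 2*y*z + 5*x
trace(a^-1 b^2 a^3 b a^-1 b) = trace(b^2 a^3 b a^-1 b) trace(a) - trace(b^2 a^3 b a^-1 b a) = x^4*y^3*z - x^5*y^2 - x^3*y^4 - 2*x^3*y^2*z^2 + x^4*y*z + x^2*y^3*z + x^2*y*z^3 + 4*x^3*y^2 + x*y^2*z^2 - 6*x^2*y*z - y*z^3 + x^3 + x*z^2 + 2*y*z - 3*x
use: trace(a^3 b a^-1 b^-1 a^-1 b^2) = trace(a^-1 b^2 a^3 b a^-1) trace(b) - trace(a^-1 b^2 a^3 b a^-1 b) = x^3*y^2*z^2 - x^4*y*z - 2*x^2*y^3*z - x^2*y*z^3 + x^3*y^2 + x*y^4 + 6*x^2*y*z + y^3*z + y*z^3 - x^3 - 5*x*y^2 - x*z^2 - 3*y*z + 3*x

x^3*y^2*z^2 - x^4*y*z - 2*x^2*y^3*z - x^2*y*z^3 + x^3*y^2 + x*y^4 + 6*x^2*y*z + y^3*z + y*z^3 - x^3 - 5*x*y^2 - x*z^2 - 3*y*z + 3*x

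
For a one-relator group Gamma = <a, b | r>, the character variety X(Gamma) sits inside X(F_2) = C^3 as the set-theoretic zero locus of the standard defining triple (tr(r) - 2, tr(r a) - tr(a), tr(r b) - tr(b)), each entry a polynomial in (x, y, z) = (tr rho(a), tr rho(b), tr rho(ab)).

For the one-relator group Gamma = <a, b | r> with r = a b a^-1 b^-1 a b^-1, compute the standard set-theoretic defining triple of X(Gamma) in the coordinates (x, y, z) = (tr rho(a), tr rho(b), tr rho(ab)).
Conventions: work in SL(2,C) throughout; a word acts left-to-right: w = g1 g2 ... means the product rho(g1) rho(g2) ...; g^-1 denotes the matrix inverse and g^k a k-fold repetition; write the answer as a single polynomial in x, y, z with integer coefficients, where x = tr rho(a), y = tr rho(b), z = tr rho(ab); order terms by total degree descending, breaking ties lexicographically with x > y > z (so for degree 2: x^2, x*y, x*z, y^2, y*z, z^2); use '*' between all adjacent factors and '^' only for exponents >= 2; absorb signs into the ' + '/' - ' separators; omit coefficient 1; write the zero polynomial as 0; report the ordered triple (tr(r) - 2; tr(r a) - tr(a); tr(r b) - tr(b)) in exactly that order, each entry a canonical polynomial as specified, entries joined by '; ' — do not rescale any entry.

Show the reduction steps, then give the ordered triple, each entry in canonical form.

-x^2*y^2*z + x^3*y + x*y^3 + 2*x*y*z^2 - x^2*z - y^2*z - z^3 - 3*x*y + 3*z - 2; -x^3*y^2*z + x^4*y + x^2*y^3 + 2*x^2*y*z^2 - x^3*z - x*y^2*z - x*z^3 - 3*x^2*y + 3*x*z - x - y; -x^2*y*z + x^3 + x*y^2 + x*z^2 - 3*x - y

tr(a^2) = tr(a)*tr(a) - tr(1) = x^2 - 2
reduce: tr(a^2 b) = tr(a)*tr(b a) - tr(b) = x*z - y
so tr(a b^-1 a) = tr(a^2)*tr(b) - tr(a^2 b) = x^2*y - x*z - y
so tr(a^2 b a) = tr(a)*tr(b a^2) - tr(b a) = x^2*z - x*y - z
tr(b a b a) = tr(b a)*tr(b a) - tr(1) = z^2 - 2
so tr(b a b) = tr(b)*tr(a b) - tr(a) = y*z - x
so tr(a^2 b a b) = tr(a)*tr(b a b a) - tr(b a b) = x*z^2 - y*z - x
so tr(a b a b^-1 a) = tr(a^2 b a)*tr(b) - tr(a^2 b a b) = x^2*y*z - x*y^2 - x*z^2 + x
reduce: tr(a b a b a b) = tr(a b)*tr(a b a b) - tr(a^-1 b^-1) = z^3 - 3*z
reduce: tr(a b a b^-1 a b) = tr(a b a b a)*tr(b) - tr(a b a b a b) = x*y*z^2 - y^2*z - z^3 - x*y + 3*z
reduce: tr(b^-1 a b^-1 a b a) = tr(a b a b^-1 a)*tr(b) - tr(a b a b^-1 a b) = x^2*y^2*z - x*y^3 - 2*x*y*z^2 + y^2*z + z^3 + 2*x*y - 3*z
tr(a b a^-1 b^-1 a b^-1) = tr(b^-1 a b^-1 a b)*tr(a) - tr(b^-1 a b^-1 a b a) = -x^2*y^2*z + x^3*y + x*y^3 + 2*x*y*z^2 - x^2*z - y^2*z - z^3 - 3*x*y + 3*z
so tr(a^3) = tr(a)*tr(a^2) - tr(a)  (reduce the a square) = x^3 - 3*x
tr(b a^3 b) = tr(b)*tr(a^3 b) - tr(a^3)  (reduce the b square) = x^2*y*z - x^3 - x*y^2 - y*z + 3*x
so tr(b a^3 b a) = tr(a)*tr(b a b a^2) - tr(b a b a)  (reduce the a square) = x^2*z^2 - x*y*z - x^2 - z^2 + 2
reduce: tr(a^2 b a^-1 b a) = tr(b a^3 b)*tr(a) - tr(b a^3 b a)  (eliminate a^-1) = x^3*y*z - x^4 - x^2*y^2 - x^2*z^2 + 4*x^2 + z^2 - 2
reduce: tr(b a b a^2 b) = tr(b)*tr(a b a^2 b) - tr(a b a^2)  (reduce the b square) = x*y*z^2 - x^2*z - y^2*z + z
so tr(b a b a b) = tr(b)*tr(a b a b) - tr(a b a)  (reduce the b square) = y*z^2 - x*z - y
so tr(b a b a^2 b a) = tr(a)*tr(b a b a b a) - tr(b a b a b)  (reduce the a square) = x*z^3 - y*z^2 - 2*x*z + y
tr(a^2 b a^-1 b a b) = tr(b a b a^2 b)*tr(a) - tr(b a b a^2 b a)  (eliminate a^-1) = x^2*y*z^2 - x^3*z - x*y^2*z - x*z^3 + y*z^2 + 3*x*z - y
tr(a b^-1 a^2 b a^-1 b) = tr(a^2 b a^-1 b a)*tr(b) - tr(a^2 b a^-1 b a b)  (eliminate b^-1) = x^3*y^2*z - x^4*y - x^2*y^3 - 2*x^2*y*z^2 + x^3*z + x*y^2*z + x*z^3 + 4*x^2*y - 3*x*z - y
reduce: tr(a b a^-1 b^-1 a b^-1 a) = tr(a b^-1 a^2 b a^-1)*tr(b) - tr(a b^-1 a^2 b a^-1 b)  (eliminate b^-1) = -x^3*y^2*z + x^4*y + x^2*y^3 + 2*x^2*y*z^2 - x^3*z - x*y^2*z - x*z^3 - 3*x^2*y + 3*x*z - y
so tr(b a^2 b) = tr(b)*tr(a^2 b) - tr(a^2)   [square of b] = x*y*z - x^2 - y^2 + 2
tr(a^2 b a^-1 b) = tr(b a^2 b)*tr(a) - tr(b a^2 b a)   [inverse elimination on a] = x^2*y*z - x^3 - x*y^2 - x*z^2 + y*z + 3*x
reduce: tr(a b a^-1 b^-1 a) = tr(a^2 b a^-1)*tr(b) - tr(a^2 b a^-1 b)   [inverse elimination on b] = -x^2*y*z + x^3 + x*y^2 + x*z^2 - 3*x
assemble the triple (tr(r) - 2; tr(r a) - x; tr(r b) - y)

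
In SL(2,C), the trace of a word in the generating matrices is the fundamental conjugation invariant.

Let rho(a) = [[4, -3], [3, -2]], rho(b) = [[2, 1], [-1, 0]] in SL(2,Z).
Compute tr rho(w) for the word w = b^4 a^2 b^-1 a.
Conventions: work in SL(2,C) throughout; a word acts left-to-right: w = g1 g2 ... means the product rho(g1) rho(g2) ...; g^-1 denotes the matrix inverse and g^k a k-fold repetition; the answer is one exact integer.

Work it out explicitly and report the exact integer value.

rho(b) = [[2, 1], [-1, 0]]
... * rho(b) = [[2, 1], [-1, 0]]  ->  [[3, 2], [-2, -1]]
... * rho(b) = [[2, 1], [-1, 0]]  ->  [[4, 3], [-3, -2]]
... * rho(b) = [[2, 1], [-1, 0]]  ->  [[5, 4], [-4, -3]]
... * rho(a) = [[4, -3], [3, -2]]  ->  [[32, -23], [-25, 18]]
... * rho(a) = [[4, -3], [3, -2]]  ->  [[59, -50], [-46, 39]]
... * rho(b^-1) = [[0, -1], [1, 2]]  ->  [[-50, -159], [39, 124]]
... * rho(a) = [[4, -3], [3, -2]]  ->  [[-677, 468], [528, -365]]
tr = -677 + -365 = -1042

-1042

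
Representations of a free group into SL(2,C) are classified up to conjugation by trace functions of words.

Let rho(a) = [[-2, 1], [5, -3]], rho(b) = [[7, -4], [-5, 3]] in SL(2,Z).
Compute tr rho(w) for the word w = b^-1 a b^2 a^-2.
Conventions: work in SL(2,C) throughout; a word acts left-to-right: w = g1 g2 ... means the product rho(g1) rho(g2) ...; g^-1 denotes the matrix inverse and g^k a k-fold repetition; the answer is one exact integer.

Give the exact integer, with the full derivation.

-1252

rho(b^-1) = [[3, 4], [5, 7]]
... * rho(a) = [[-2, 1], [5, -3]]  ->  [[14, -9], [25, -16]]
... * rho(b) = [[7, -4], [-5, 3]]  ->  [[143, -83], [255, -148]]
... * rho(b) = [[7, -4], [-5, 3]]  ->  [[1416, -821], [2525, -1464]]
... * rho(a^-1) = [[-3, -1], [-5, -2]]  ->  [[-143, 226], [-255, 403]]
... * rho(a^-1) = [[-3, -1], [-5, -2]]  ->  [[-701, -309], [-1250, -551]]
tr = -701 + -551 = -1252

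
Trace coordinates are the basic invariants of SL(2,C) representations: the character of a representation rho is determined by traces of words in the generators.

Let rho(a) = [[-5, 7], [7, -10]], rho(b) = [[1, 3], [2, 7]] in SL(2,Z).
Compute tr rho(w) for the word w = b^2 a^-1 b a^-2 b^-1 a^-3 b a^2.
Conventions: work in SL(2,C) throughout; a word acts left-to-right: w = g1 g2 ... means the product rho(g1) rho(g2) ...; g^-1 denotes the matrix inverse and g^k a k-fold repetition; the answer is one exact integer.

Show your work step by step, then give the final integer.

rho(b) = [[1, 3], [2, 7]]
... * rho(b) = [[1, 3], [2, 7]]  ->  [[7, 24], [16, 55]]
... * rho(a^-1) = [[-10, -7], [-7, -5]]  ->  [[-238, -169], [-545, -387]]
... * rho(b) = [[1, 3], [2, 7]]  ->  [[-576, -1897], [-1319, -4344]]
... * rho(a^-1) = [[-10, -7], [-7, -5]]  ->  [[19039, 13517], [43598, 30953]]
... * rho(a^-1) = [[-10, -7], [-7, -5]]  ->  [[-285009, -200858], [-652651, -459951]]
... * rho(b^-1) = [[7, -3], [-2, 1]]  ->  [[-1593347, 654169], [-3648655, 1498002]]
... * rho(a^-1) = [[-10, -7], [-7, -5]]  ->  [[11354287, 7882584], [26000536, 18050575]]
... * rho(a^-1) = [[-10, -7], [-7, -5]]  ->  [[-168720958, -118892929], [-386359385, -272256627]]
... * rho(a^-1) = [[-10, -7], [-7, -5]]  ->  [[2519460083, 1775511351], [5769390239, 4065798830]]
... * rho(b) = [[1, 3], [2, 7]]  ->  [[6070482785, 19986959706], [13900987899, 45768762527]]
... * rho(a) = [[-5, 7], [7, -10]]  ->  [[109556304017, -157376217565], [250876398194, -360380709977]]
... * rho(a) = [[-5, 7], [7, -10]]  ->  [[-1649415043040, 2340656303769], [-3777046960809, 5359941887128]]
tr = -1649415043040 + 5359941887128 = 3710526844088

3710526844088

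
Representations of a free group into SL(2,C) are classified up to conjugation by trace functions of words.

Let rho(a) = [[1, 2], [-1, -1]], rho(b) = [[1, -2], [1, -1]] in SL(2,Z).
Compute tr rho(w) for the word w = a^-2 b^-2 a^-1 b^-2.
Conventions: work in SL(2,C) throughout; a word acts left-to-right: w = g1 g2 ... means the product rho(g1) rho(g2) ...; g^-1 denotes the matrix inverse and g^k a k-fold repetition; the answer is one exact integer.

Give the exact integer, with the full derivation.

0

rho(a^-1) = [[-1, -2], [1, 1]]
... * rho(a^-1) = [[-1, -2], [1, 1]]  ->  [[-1, 0], [0, -1]]
... * rho(b^-1) = [[-1, 2], [-1, 1]]  ->  [[1, -2], [1, -1]]
... * rho(b^-1) = [[-1, 2], [-1, 1]]  ->  [[1, 0], [0, 1]]
... * rho(a^-1) = [[-1, -2], [1, 1]]  ->  [[-1, -2], [1, 1]]
... * rho(b^-1) = [[-1, 2], [-1, 1]]  ->  [[3, -4], [-2, 3]]
... * rho(b^-1) = [[-1, 2], [-1, 1]]  ->  [[1, 2], [-1, -1]]
tr = 1 + -1 = 0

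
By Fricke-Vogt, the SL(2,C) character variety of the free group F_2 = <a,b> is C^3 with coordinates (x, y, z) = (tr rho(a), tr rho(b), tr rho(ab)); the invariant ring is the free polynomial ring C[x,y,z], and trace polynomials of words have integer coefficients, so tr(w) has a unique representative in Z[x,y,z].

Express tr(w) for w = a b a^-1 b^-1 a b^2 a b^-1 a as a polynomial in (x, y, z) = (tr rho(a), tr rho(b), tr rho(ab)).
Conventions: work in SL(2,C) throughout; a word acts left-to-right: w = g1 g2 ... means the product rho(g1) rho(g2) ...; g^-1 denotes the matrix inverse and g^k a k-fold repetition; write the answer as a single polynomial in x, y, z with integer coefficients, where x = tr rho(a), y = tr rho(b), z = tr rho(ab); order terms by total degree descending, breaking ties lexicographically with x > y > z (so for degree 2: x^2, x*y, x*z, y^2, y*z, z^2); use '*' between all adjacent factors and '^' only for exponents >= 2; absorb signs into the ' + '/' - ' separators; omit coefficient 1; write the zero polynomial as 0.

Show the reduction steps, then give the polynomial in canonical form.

-x^3*y^3*z^2 + 2*x^4*y^2*z + 2*x^2*y^4*z + 2*x^2*y^2*z^3 - x^5*y - 2*x^3*y^3 - 3*x^3*y*z^2 - x*y^5 - 2*x*y^3*z^2 - x*y*z^4 + x^4*z - 4*x^2*y^2*z + x^2*z^3 + 5*x^3*y + 5*x*y^3 + 5*x*y*z^2 - 3*x^2*z - 5*x*y - z

tr(a b a) = tr(a) tr(b a) - tr(b) = x*z - y
apply: tr(a^3 b) = tr(a) tr(a b a) - tr(a b) = x^2*z - x*y - z
tr(a^2) = tr(a) tr(a) - tr(1) = x^2 - 2
tr(a^3) = tr(a) tr(a^2) - tr(a) = x^3 - 3*x
tr(a b^2 a^2) = tr(b) tr(a^3 b) - tr(a^3) = x^2*y*z - x^3 - x*y^2 - y*z + 3*x
tr(a b^2 a) = tr(b) tr(a^2 b) - tr(a^2) = x*y*z - x^2 - y^2 + 2
apply: tr(a^3 b^2 a) = tr(a) tr(a b^2 a^2) - tr(a b^2 a) = x^3*y*z - x^4 - x^2*y^2 - 2*x*y*z + 4*x^2 + y^2 - 2
tr(b a b a) = tr(b a) tr(b a) - tr(1)   [split at repeated b] = z^2 - 2
apply: tr(b a b) = tr(b) tr(a b) - tr(a) = y*z - x
use: tr(a b a^2 b) = tr(a) tr(b a b a) - tr(b a b) = x*z^2 - y*z - x
apply: tr(a b^2 a b a) = tr(b) tr(a b a^2 b) - tr(a b a^2) = x*y*z^2 - x^2*z - y^2*z + z
use: tr(a b^2 a b) = tr(b) tr(a b a b) - tr(a b a) = y*z^2 - x*z - y
apply: tr(a^3 b^2 a b) = tr(a) tr(a b^2 a b a) - tr(a b^2 a b) = x^2*y*z^2 - x^3*z - x*y^2*z - y*z^2 + 2*x*z + y
apply: tr(a b^2 a b^-1 a^2) = tr(a^3 b^2 a) tr(b) - tr(a^3 b^2 a b) = x^3*y^2*z - x^4*y - x^2*y^3 - x^2*y*z^2 + x^3*z - x*y^2*z + 4*x^2*y + y^3 + y*z^2 - 2*x*z - 3*y
use: tr(b a b^2) = tr(b) tr(a b^2) - tr(a b) = y^2*z - x*y - z
apply: tr(b a b^2 a^2) = tr(a) tr(b a b^2 a) - tr(b a b^2) = x*y*z^2 - x^2*z - y^2*z + z
use: tr(b^2 a^3 b a) = tr(a) tr(b a b^2 a^2) - tr(b a b^2 a) = x^2*y*z^2 - x^3*z - x*y^2*z - y*z^2 + 2*x*z + y
apply: tr(b^3 a^2) = tr(b) tr(b a^2 b) - tr(b a^2) = x*y^2*z - x^2*y - y^3 - x*z + 3*y
use: tr(b^2 a^3 b) = tr(a) tr(b^3 a^2) - tr(b^3 a) = x^2*y^2*z - x^3*y - x*y^3 - x^2*z - y^2*z + 4*x*y + z
tr(a b^2 a^3 b a) = tr(a) tr(b^2 a^3 b a) - tr(b^2 a^3 b) = x^3*y*z^2 - x^4*z - 2*x^2*y^2*z + x^3*y + x*y^3 - x*y*z^2 + 3*x^2*z + y^2*z - 3*x*y - z
use: tr(b a b a b a) = tr(b a) tr(b a b a) - tr(b^-1 a^-1)   [split at repeated b] = z^3 - 3*z
tr(a^2 b a b a b) = tr(a) tr(b a b a b a) - tr(b a b a b) = x*z^3 - y*z^2 - 2*x*z + y
tr(a^2 b a b a) = tr(a) tr(b a b a^2) - tr(b a b a) = x^2*z^2 - x*y*z - x^2 - z^2 + 2
use: tr(a b a b a b^2 a) = tr(b) tr(a^2 b a b a b) - tr(a^2 b a b a) = x*y*z^3 - x^2*z^2 - y^2*z^2 - x*y*z + x^2 + y^2 + z^2 - 2
tr(a b a b a b^2) = tr(b) tr(a b a b a b) - tr(a b a b a) = y*z^3 - x*z^2 - 2*y*z + x
tr(a b^2 a^3 b a b) = tr(a) tr(a b a b a b^2 a) - tr(a b a b a b^2) = x^2*y*z^3 - x^3*z^2 - x*y^2*z^2 - x^2*y*z - y*z^3 + x^3 + x*y^2 + 2*x*z^2 + 2*y*z - 3*x
tr(a^2 b a b^-1 a b^2 a) = tr(a b^2 a^3 b a) tr(b) - tr(a b^2 a^3 b a b) = x^3*y^2*z^2 - x^4*y*z - 2*x^2*y^3*z - x^2*y*z^3 + x^3*y^2 + x^3*z^2 + x*y^4 + 4*x^2*y*z + y^3*z + y*z^3 - x^3 - 4*x*y^2 - 2*x*z^2 - 3*y*z + 3*x
apply: tr(a b a^2 b a^2 b) = tr(a) tr(b a b a^2 b a) - tr(b a b a^2 b) = x^2*z^3 - 2*x*y*z^2 - x^2*z + y^2*z + x*y - z
apply: tr(b a^2 b a^2) = tr(a) tr(b a^2 b a) - tr(b a^2 b) = x^2*z^2 - 2*x*y*z + y^2 - 2
tr(a b a^2 b a^2) = tr(a) tr(b a^2 b a^2) - tr(b a^2 b a) = x^3*z^2 - 2*x^2*y*z + x*y^2 - x*z^2 + y*z - x
tr(a b^2 a b a^2 b a) = tr(b) tr(a b a^2 b a^2 b) - tr(a b a^2 b a^2) = x^2*y*z^3 - x^3*z^2 - 2*x*y^2*z^2 + x^2*y*z + y^3*z + x*z^2 - 2*y*z + x
tr(a b a b a b a b) = tr(a b) tr(a b a b a b) - tr(a^-1 b^-1 a^-1 b^-1)   [split at repeated a] = z^4 - 4*z^2 + 2
apply: tr(b a b a b^2 a b a) = tr(b) tr(a b a b a b a b) - tr(a b a b a b a) = y*z^4 - x*z^3 - 3*y*z^2 + 2*x*z + y
apply: tr(b a b a b^2 a b) = tr(b) tr(a b^2 a b a b) - tr(a b^2 a b a) = y^2*z^3 - 2*x*y*z^2 + x^2*z - y^2*z + x*y - z
use: tr(a b^2 a b a^2 b a b) = tr(a) tr(b a b a b^2 a b a) - tr(b a b a b^2 a b) = x*y*z^4 - x^2*z^3 - y^2*z^3 - x*y*z^2 + x^2*z + y^2*z + z
tr(a^2 b a b^-1 a b^2 a b) = tr(a b^2 a b a^2 b a) tr(b) - tr(a b^2 a b a^2 b a b) = x^2*y^2*z^3 - x^3*y*z^2 - 2*x*y^3*z^2 - x*y*z^4 + x^2*y^2*z + x^2*z^3 + y^4*z + y^2*z^3 + 2*x*y*z^2 - x^2*z - 3*y^2*z + x*y - z
apply: tr(b^-1 a b^2 a b^-1 a^2 b a) = tr(a^2 b a b^-1 a b^2 a) tr(b) - tr(a^2 b a b^-1 a b^2 a b) = x^3*y^3*z^2 - x^4*y^2*z - 2*x^2*y^4*z - 2*x^2*y^2*z^3 + x^3*y^3 + 2*x^3*y*z^2 + x*y^5 + 2*x*y^3*z^2 + x*y*z^4 + 3*x^2*y^2*z - x^2*z^3 - x^3*y - 4*x*y^3 - 4*x*y*z^2 + x^2*z + 2*x*y + z
use: tr(a b a^-1 b^-1 a b^2 a b^-1 a) = tr(b^-1 a b^2 a b^-1 a^2 b) tr(a) - tr(b^-1 a b^2 a b^-1 a^2 b a) = -x^3*y^3*z^2 + 2*x^4*y^2*z + 2*x^2*y^4*z + 2*x^2*y^2*z^3 - x^5*y - 2*x^3*y^3 - 3*x^3*y*z^2 - x*y^5 - 2*x*y^3*z^2 - x*y*z^4 + x^4*z - 4*x^2*y^2*z + x^2*z^3 + 5*x^3*y + 5*x*y^3 + 5*x*y*z^2 - 3*x^2*z - 5*x*y - z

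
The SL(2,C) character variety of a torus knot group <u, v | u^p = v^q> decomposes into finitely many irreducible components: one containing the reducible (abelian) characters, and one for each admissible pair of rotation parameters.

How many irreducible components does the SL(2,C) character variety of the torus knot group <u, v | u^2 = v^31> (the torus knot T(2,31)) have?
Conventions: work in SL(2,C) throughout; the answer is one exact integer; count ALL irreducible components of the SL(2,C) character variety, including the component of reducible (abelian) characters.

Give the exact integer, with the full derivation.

In the torus knot group T(2,31), u^2 = v^31 is central, so an irreducible representation sends it to +I or -I (Schur).
On an irreducible component, tr(u) is locked at 2*cos(pi*alpha/2) for some alpha in 1..1, and tr(v) at 2*cos(pi*beta/31) for some beta in 1..30.
The two central values (-1)^alpha I and (-1)^beta I must be the same matrix, so alpha and beta share a parity.
Counting: 1 odd alphas x 15 odd betas + 0 even alphas x 15 even betas = 15 + 0 = 15.
That is 15 components of irreducible characters, and with the reducible (abelian) component the total is 16.

16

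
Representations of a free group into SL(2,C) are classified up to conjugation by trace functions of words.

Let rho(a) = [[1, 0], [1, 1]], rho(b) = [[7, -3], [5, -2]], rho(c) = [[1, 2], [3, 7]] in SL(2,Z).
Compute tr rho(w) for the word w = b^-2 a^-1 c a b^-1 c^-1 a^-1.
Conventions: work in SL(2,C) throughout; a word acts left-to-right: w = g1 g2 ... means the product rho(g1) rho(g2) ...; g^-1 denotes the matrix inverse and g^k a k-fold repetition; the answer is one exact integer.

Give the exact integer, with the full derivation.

rho(b^-1) = [[-2, 3], [-5, 7]]
... * rho(b^-1) = [[-2, 3], [-5, 7]]  ->  [[-11, 15], [-25, 34]]
... * rho(a^-1) = [[1, 0], [-1, 1]]  ->  [[-26, 15], [-59, 34]]
... * rho(c) = [[1, 2], [3, 7]]  ->  [[19, 53], [43, 120]]
... * rho(a) = [[1, 0], [1, 1]]  ->  [[72, 53], [163, 120]]
... * rho(b^-1) = [[-2, 3], [-5, 7]]  ->  [[-409, 587], [-926, 1329]]
... * rho(c^-1) = [[7, -2], [-3, 1]]  ->  [[-4624, 1405], [-10469, 3181]]
... * rho(a^-1) = [[1, 0], [-1, 1]]  ->  [[-6029, 1405], [-13650, 3181]]
tr = -6029 + 3181 = -2848

-2848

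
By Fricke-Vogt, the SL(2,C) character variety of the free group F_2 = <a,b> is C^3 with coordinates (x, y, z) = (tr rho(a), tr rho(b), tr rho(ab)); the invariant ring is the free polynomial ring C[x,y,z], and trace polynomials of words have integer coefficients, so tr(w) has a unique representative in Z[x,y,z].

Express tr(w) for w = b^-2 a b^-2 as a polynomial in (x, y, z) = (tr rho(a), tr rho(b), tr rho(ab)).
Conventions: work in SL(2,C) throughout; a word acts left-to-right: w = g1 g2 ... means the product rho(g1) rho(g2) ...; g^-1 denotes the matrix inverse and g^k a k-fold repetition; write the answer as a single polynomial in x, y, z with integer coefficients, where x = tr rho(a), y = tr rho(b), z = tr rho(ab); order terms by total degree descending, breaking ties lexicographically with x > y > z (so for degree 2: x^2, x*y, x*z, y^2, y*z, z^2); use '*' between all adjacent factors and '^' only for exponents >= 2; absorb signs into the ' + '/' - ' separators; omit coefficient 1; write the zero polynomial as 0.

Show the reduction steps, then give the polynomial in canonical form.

x*y^4 - y^3*z - 3*x*y^2 + 2*y*z + x

trace(a b^-1) = trace(a) trace(b) - trace(a b)   [inverse elimination on b] = x*y - z
use: trace(b^-2 a) = trace(a b^-1) trace(b) - trace(a)   [inverse elimination on b] = x*y^2 - y*z - x
trace(b^-3 a) = trace(b^-2 a) trace(b) - trace(b^-2 a b)   [inverse elimination on b] = x*y^3 - y^2*z - 2*x*y + z
trace(b^-2 a b^-2) = trace(b^-3 a) trace(b) - trace(b^-3 a b)   [inverse elimination on b] = x*y^4 - y^3*z - 3*x*y^2 + 2*y*z + x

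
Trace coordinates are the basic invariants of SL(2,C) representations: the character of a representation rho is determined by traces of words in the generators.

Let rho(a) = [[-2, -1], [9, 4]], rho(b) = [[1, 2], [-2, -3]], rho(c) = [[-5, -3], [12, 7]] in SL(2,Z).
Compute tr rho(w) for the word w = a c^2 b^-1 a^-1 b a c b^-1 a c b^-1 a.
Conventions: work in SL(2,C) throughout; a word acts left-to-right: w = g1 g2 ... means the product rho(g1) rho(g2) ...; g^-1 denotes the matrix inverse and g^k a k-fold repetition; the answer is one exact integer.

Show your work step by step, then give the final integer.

rho(a) = [[-2, -1], [9, 4]]
... * rho(c) = [[-5, -3], [12, 7]]  ->  [[-2, -1], [3, 1]]
... * rho(c) = [[-5, -3], [12, 7]]  ->  [[-2, -1], [-3, -2]]
... * rho(b^-1) = [[-3, -2], [2, 1]]  ->  [[4, 3], [5, 4]]
... * rho(a^-1) = [[4, 1], [-9, -2]]  ->  [[-11, -2], [-16, -3]]
... * rho(b) = [[1, 2], [-2, -3]]  ->  [[-7, -16], [-10, -23]]
... * rho(a) = [[-2, -1], [9, 4]]  ->  [[-130, -57], [-187, -82]]
... * rho(c) = [[-5, -3], [12, 7]]  ->  [[-34, -9], [-49, -13]]
... * rho(b^-1) = [[-3, -2], [2, 1]]  ->  [[84, 59], [121, 85]]
... * rho(a) = [[-2, -1], [9, 4]]  ->  [[363, 152], [523, 219]]
... * rho(c) = [[-5, -3], [12, 7]]  ->  [[9, -25], [13, -36]]
... * rho(b^-1) = [[-3, -2], [2, 1]]  ->  [[-77, -43], [-111, -62]]
... * rho(a) = [[-2, -1], [9, 4]]  ->  [[-233, -95], [-336, -137]]
tr = -233 + -137 = -370

-370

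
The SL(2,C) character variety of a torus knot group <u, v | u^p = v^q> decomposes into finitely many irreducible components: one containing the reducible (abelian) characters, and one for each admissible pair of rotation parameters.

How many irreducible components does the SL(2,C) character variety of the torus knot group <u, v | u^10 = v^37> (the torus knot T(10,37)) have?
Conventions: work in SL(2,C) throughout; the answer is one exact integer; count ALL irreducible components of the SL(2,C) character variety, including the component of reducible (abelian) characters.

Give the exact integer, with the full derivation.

In the torus knot group T(10,37), u^10 = v^37 is central, so an irreducible representation sends it to +I or -I (Schur).
On an irreducible component, tr(u) is locked at 2*cos(pi*alpha/10) for some alpha in 1..9, and tr(v) at 2*cos(pi*beta/37) for some beta in 1..36.
Consistency of u^10 = (-1)^alpha I with v^37 = (-1)^beta I forces alpha = beta (mod 2).
Enumerate parity-matched pairs: 5*18 odd-odd plus 4*18 even-even gives 162.
Total: 162 irreducible-character components + 1 reducible (abelian) component = 163.

163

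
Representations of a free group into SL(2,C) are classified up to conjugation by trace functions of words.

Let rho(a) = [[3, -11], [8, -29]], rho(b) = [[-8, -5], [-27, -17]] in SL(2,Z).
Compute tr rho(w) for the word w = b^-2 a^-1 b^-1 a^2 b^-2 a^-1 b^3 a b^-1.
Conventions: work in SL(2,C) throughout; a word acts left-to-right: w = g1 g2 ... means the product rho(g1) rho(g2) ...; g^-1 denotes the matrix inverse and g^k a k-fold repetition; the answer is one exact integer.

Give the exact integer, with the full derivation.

-808225725117408676

rho(b^-1) = [[-17, 5], [27, -8]]
... * rho(b^-1) = [[-17, 5], [27, -8]]  ->  [[424, -125], [-675, 199]]
... * rho(a^-1) = [[-29, 11], [-8, 3]]  ->  [[-11296, 4289], [17983, -6828]]
... * rho(b^-1) = [[-17, 5], [27, -8]]  ->  [[307835, -90792], [-490067, 144539]]
... * rho(a) = [[3, -11], [8, -29]]  ->  [[197169, -753217], [-313889, 1199106]]
... * rho(a) = [[3, -11], [8, -29]]  ->  [[-5434229, 19674434], [8651181, -31321295]]
... * rho(b^-1) = [[-17, 5], [27, -8]]  ->  [[623591611, -184566617], [-992745042, 293826265]]
... * rho(b^-1) = [[-17, 5], [27, -8]]  ->  [[-15584356046, 4594490991], [24809974869, -7314335330]]
... * rho(a^-1) = [[-29, 11], [-8, 3]]  ->  [[415190397406, -157644443533], [-660974588561, 250966717569]]
... * rho(b) = [[-8, -5], [-27, -17]]  ->  [[934876796143, 604003553031], [-1488304665875, -961561255868]]
... * rho(b) = [[-8, -5], [-27, -17]]  ->  [[-23787110300981, -14942444382242], [37868591235436, 23788064679131]]
... * rho(b) = [[-8, -5], [-27, -17]]  ->  [[593742880728382, 372957106003019], [-945226476220025, -593740055722407]]
... * rho(a) = [[3, -11], [8, -29]]  ->  [[4764885490209298, -17346927762099753], [-7585599874439331, 27615952854370078]]
... * rho(b^-1) = [[-17, 5], [27, -8]]  ->  [[-549370102910251397, 162599849547844514], [874585924933460733, -258855622207157279]]
tr = -549370102910251397 + -258855622207157279 = -808225725117408676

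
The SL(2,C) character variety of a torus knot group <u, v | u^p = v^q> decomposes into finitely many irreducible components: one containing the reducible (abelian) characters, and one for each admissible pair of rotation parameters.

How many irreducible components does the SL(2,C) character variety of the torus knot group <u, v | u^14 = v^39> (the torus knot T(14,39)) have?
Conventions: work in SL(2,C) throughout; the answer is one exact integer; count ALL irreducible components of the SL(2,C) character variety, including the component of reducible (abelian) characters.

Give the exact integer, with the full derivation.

248

For T(14,39): irreducibility forces the central element u^14 = v^39 to one of +I, -I.
So on each irreducible component the traces are pinned: tr(u) = 2*cos(pi*alpha/14) with 1 <= alpha <= 13, tr(v) = 2*cos(pi*beta/39) with 1 <= beta <= 38.
u^14 = (-1)^alpha I and v^39 = (-1)^beta I must agree, so alpha and beta have equal parity.
count pairs: odd alpha (7 choices) x odd beta (19), plus even alpha (6) x even beta (19): 7*19 + 6*19 = 247.
Total: 247 irreducible-character components + 1 reducible (abelian) component = 248.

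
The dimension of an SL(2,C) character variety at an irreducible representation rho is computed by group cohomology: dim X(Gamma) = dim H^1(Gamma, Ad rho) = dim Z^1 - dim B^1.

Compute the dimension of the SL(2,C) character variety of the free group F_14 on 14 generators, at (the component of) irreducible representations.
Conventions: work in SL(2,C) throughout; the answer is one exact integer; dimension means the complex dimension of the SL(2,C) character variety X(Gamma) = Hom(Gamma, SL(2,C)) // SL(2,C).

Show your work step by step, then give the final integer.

Here Gamma is free of rank 14 — no relator constrains a cocycle.
A cocycle picks one sl_2 vector per generator freely, giving dim Z^1 = 3*14 = 42.
Irreducibility makes the coboundary map sl_2 -> Z^1 injective (trivial centralizer), so dim B^1 = 3.
dim H^1 = 42 - 3 = 39, which is dim X.

39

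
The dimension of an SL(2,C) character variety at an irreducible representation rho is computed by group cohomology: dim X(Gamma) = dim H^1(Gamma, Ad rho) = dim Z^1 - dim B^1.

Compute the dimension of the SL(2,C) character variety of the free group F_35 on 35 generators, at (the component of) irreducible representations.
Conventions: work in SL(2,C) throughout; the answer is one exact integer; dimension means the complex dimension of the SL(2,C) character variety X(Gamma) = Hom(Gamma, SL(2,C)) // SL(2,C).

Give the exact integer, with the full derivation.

Here Gamma is free of rank 35 — no relator constrains a cocycle.
Z^1(Gamma, Ad rho) = (sl_2)^35: a cocycle is a free choice of one sl_2 vector per generator, so dim Z^1 = 3*35 = 105.
Irreducibility makes the coboundary map sl_2 -> Z^1 injective (trivial centralizer), so dim B^1 = 3.
dim H^1 = 105 - 3 = 102, which is dim X.

102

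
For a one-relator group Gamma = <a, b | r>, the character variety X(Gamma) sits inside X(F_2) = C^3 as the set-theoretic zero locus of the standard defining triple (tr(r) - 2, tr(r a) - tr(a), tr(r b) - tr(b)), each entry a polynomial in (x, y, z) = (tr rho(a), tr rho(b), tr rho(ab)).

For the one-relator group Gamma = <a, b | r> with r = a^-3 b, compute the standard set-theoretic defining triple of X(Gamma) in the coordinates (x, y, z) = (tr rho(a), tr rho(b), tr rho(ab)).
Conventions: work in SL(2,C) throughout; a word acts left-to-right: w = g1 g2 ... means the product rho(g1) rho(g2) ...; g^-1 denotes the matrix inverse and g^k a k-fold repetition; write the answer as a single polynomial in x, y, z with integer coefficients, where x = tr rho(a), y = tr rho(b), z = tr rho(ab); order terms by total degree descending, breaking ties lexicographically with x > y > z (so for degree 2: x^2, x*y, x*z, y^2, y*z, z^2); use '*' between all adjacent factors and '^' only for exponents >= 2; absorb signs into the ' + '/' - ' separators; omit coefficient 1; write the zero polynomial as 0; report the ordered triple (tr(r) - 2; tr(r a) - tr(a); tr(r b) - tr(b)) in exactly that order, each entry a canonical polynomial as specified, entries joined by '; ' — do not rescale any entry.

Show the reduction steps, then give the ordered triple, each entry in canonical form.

trace(b a^-1) = trace(b)*trace(a) - trace(b a)   [inverse elimination on a] = x*y - z
use: trace(a^-2 b) = trace(b a^-1)*trace(a) - trace(b)   [inverse elimination on a] = x^2*y - x*z - y
trace(a^-3 b) = trace(a^-2 b)*trace(a) - trace(a^-2 b a)   [inverse elimination on a] = x^3*y - x^2*z - 2*x*y + z
trace(b^2) = trace(b)*trace(b) - trace(1) = y^2 - 2
trace(b^2 a) = trace(b)*trace(a b) - trace(a) = y*z - x
apply: trace(b^2 a^-1) = trace(b^2)*trace(a) - trace(b^2 a) = x*y^2 - y*z - x
trace(a^-1 b^2 a^-1) = trace(b^2 a^-1)*trace(a) - trace(b^2) = x^2*y^2 - x*y*z - x^2 - y^2 + 2
apply: trace(a^-3 b^2) = trace(a^-1 b^2 a^-1)*trace(a) - trace(a^-1 b^2) = x^3*y^2 - x^2*y*z - x^3 - 2*x*y^2 + y*z + 3*x
assemble the triple (trace(r) - 2; trace(r a) - x; trace(r b) - y)

x^3*y - x^2*z - 2*x*y + z - 2; x^2*y - x*z - x - y; x^3*y^2 - x^2*y*z - x^3 - 2*x*y^2 + y*z + 3*x - y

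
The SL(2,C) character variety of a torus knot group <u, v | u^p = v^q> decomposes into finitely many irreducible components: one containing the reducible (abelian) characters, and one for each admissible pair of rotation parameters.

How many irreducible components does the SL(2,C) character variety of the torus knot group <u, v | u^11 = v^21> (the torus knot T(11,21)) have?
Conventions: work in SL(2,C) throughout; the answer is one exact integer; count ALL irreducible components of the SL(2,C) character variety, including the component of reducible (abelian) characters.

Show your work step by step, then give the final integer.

101

In the torus knot group T(11,21), u^11 = v^21 is central, so an irreducible representation sends it to +I or -I (Schur).
This locks tr(u) to 2*cos(pi*alpha/11), alpha in 1..10, and tr(v) to 2*cos(pi*beta/21), beta in 1..20, on each component of irreducible characters.
The two central values (-1)^alpha I and (-1)^beta I must be the same matrix, so alpha and beta share a parity.
Enumerate parity-matched pairs: 5*10 odd-odd plus 5*10 even-even gives 100.
That is 100 components of irreducible characters, and with the reducible (abelian) component the total is 101.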